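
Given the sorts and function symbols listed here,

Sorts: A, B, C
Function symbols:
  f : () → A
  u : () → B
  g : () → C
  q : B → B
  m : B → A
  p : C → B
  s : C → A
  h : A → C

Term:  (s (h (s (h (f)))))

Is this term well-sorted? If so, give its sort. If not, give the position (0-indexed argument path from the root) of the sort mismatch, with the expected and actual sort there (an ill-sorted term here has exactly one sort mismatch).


well-sorted; sort = A

        (f) : A
      (h (f)) : C
    (s (h (f))) : A
  (h (s (h (f)))) : C
(s (h (s (h (f))))) : A


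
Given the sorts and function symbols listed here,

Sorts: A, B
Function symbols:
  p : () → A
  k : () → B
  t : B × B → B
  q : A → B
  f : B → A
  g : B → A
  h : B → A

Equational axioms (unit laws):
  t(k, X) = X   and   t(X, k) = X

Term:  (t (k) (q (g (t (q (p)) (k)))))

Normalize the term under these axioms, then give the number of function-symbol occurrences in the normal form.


1. (t (k) (q (g (t (q (p)) (k)))))  →  (q (g (t (q (p)) (k))))
2. (q (g (t (q (p)) (k))))  →  (q (g (q (p))))
normal form: (q (g (q (p))))

size = 4


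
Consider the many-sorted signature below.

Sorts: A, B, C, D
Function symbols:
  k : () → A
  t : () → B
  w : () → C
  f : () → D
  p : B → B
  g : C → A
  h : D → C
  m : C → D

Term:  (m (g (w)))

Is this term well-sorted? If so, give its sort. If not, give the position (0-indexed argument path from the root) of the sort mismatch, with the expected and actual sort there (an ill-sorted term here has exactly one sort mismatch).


    (w) : C
  (g (w)) : A
(m (g (w))) : ✗ arg 0 at [0] has sort A, expected C

ill-sorted at position [0]: expected C, got A


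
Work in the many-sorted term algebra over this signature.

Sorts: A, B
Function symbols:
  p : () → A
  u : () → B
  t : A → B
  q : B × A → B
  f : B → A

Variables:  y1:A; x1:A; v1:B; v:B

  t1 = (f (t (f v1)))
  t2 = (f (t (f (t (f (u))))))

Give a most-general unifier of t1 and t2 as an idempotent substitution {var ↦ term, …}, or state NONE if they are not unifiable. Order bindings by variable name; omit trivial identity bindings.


{v1 ↦ (t (f (u)))}


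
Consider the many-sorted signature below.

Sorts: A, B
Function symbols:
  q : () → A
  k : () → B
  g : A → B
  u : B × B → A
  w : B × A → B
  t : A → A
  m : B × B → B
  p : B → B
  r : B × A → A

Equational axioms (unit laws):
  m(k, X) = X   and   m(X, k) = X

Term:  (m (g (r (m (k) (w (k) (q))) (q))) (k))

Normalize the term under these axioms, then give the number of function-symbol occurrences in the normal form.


1. (m (g (r (m (k) (w (k) (q))) (q))) (k))  →  (g (r (m (k) (w (k) (q))) (q)))
2. (g (r (m (k) (w (k) (q))) (q)))  →  (g (r (w (k) (q)) (q)))
normal form: (g (r (w (k) (q)) (q)))

size = 6


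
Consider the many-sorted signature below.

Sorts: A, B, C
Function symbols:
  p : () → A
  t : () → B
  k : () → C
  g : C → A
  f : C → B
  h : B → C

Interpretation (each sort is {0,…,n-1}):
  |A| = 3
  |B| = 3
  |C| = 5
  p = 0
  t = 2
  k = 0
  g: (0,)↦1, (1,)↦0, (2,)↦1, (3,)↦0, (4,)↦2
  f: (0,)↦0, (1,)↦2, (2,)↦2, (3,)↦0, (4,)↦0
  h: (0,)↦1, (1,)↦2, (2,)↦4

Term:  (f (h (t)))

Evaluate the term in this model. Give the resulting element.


  t = 2
  (h (t)) = h(2,) = 4
  (f (h (t))) = f(4,) = 0

value = 0


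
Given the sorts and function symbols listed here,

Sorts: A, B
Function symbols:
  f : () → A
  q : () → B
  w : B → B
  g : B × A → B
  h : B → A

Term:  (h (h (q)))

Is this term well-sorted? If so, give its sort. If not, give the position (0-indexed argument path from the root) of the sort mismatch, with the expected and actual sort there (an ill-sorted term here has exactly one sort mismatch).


    (q) : B
  (h (q)) : A
(h (h (q))) : ✗ arg 0 at [0] has sort A, expected B

ill-sorted at position [0]: expected B, got A


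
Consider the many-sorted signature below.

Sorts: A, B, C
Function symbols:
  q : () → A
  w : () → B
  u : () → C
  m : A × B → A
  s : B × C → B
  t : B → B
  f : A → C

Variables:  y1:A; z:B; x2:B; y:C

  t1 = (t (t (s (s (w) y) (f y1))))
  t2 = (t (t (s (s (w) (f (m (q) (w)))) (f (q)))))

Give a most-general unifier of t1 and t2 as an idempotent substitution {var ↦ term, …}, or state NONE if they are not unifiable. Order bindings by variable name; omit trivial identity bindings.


{y ↦ (f (m (q) (w))), y1 ↦ (q)}


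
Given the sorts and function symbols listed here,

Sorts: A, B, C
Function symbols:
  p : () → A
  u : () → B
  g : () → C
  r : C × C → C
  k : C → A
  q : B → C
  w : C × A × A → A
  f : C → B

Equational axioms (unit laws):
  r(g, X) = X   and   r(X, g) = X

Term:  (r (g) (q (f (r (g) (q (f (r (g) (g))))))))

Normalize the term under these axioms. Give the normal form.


normal form = (q (f (q (f (g)))))

1. (r (g) (q (f (r (g) (q (f (r (g) (g))))))))  →  (q (f (r (g) (q (f (r (g) (g)))))))
2. (q (f (r (g) (q (f (r (g) (g)))))))  →  (q (f (q (f (r (g) (g))))))
3. (q (f (q (f (r (g) (g))))))  →  (q (f (q (f (g)))))


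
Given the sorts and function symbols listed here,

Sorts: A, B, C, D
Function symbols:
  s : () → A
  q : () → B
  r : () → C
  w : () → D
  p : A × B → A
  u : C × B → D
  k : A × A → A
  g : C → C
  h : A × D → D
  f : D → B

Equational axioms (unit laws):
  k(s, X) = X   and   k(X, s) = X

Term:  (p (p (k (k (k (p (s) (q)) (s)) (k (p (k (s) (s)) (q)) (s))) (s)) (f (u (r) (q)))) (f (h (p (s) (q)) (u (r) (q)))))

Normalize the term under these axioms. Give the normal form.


1. (p (p (k (k (k (p (s) (q)) (s)) (k (p (k (s) (s)) (q)) (s))) (s)) (f (u (r) (q)))) (f (h (p (s) (q)) (u (r) (q)))))  →  (p (p (k (k (p (s) (q)) (s)) (k (p (k (s) (s)) (q)) (s))) (f (u (r) (q)))) (f (h (p (s) (q)) (u (r) (q)))))
2. (p (p (k (k (p (s) (q)) (s)) (k (p (k (s) (s)) (q)) (s))) (f (u (r) (q)))) (f (h (p (s) (q)) (u (r) (q)))))  →  (p (p (k (p (s) (q)) (k (p (k (s) (s)) (q)) (s))) (f (u (r) (q)))) (f (h (p (s) (q)) (u (r) (q)))))
3. (p (p (k (p (s) (q)) (k (p (k (s) (s)) (q)) (s))) (f (u (r) (q)))) (f (h (p (s) (q)) (u (r) (q)))))  →  (p (p (k (p (s) (q)) (p (k (s) (s)) (q))) (f (u (r) (q)))) (f (h (p (s) (q)) (u (r) (q)))))
4. (p (p (k (p (s) (q)) (p (k (s) (s)) (q))) (f (u (r) (q)))) (f (h (p (s) (q)) (u (r) (q)))))  →  (p (p (k (p (s) (q)) (p (s) (q))) (f (u (r) (q)))) (f (h (p (s) (q)) (u (r) (q)))))

normal form = (p (p (k (p (s) (q)) (p (s) (q))) (f (u (r) (q)))) (f (h (p (s) (q)) (u (r) (q)))))


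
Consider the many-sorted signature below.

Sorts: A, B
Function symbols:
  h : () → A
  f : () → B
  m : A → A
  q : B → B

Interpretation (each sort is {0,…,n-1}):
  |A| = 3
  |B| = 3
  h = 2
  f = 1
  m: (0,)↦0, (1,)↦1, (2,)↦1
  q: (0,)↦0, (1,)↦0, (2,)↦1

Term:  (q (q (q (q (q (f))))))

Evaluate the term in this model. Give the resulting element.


  f = 1
  (q (f)) = q(1,) = 0
  (q (q (f))) = q(0,) = 0
  (q (q (q (f)))) = q(0,) = 0
  (q (q (q (q (f))))) = q(0,) = 0
  (q (q (q (q (q (f)))))) = q(0,) = 0

value = 0


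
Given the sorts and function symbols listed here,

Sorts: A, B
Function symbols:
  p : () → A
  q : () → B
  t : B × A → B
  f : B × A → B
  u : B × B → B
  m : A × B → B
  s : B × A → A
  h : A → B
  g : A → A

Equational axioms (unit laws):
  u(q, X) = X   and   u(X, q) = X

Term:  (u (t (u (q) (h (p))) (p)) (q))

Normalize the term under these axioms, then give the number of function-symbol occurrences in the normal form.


1. (u (t (u (q) (h (p))) (p)) (q))  →  (t (u (q) (h (p))) (p))
2. (t (u (q) (h (p))) (p))  →  (t (h (p)) (p))
normal form: (t (h (p)) (p))

size = 4


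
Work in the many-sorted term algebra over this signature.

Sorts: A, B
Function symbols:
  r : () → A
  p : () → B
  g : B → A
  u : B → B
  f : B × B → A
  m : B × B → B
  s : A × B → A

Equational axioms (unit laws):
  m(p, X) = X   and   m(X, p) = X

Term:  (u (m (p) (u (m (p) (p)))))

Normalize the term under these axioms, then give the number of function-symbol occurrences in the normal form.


size = 3

1. (u (m (p) (u (m (p) (p)))))  →  (u (u (m (p) (p))))
2. (u (u (m (p) (p))))  →  (u (u (p)))
normal form: (u (u (p)))


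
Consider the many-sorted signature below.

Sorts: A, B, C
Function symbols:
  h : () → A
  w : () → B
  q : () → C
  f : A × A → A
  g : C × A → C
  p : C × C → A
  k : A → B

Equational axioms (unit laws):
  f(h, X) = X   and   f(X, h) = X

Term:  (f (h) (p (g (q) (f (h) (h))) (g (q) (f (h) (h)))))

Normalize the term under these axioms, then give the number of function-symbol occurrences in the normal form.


1. (f (h) (p (g (q) (f (h) (h))) (g (q) (f (h) (h)))))  →  (p (g (q) (f (h) (h))) (g (q) (f (h) (h))))
2. (p (g (q) (f (h) (h))) (g (q) (f (h) (h))))  →  (p (g (q) (h)) (g (q) (f (h) (h))))
3. (p (g (q) (h)) (g (q) (f (h) (h))))  →  (p (g (q) (h)) (g (q) (h)))
normal form: (p (g (q) (h)) (g (q) (h)))

size = 7


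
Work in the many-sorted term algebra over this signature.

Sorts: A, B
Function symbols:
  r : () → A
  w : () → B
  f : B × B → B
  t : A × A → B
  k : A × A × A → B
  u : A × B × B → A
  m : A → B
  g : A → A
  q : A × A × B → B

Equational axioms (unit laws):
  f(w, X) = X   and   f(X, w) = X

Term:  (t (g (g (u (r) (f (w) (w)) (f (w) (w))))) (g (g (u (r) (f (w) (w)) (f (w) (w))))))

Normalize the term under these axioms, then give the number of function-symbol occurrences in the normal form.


size = 13

1. (t (g (g (u (r) (f (w) (w)) (f (w) (w))))) (g (g (u (r) (f (w) (w)) (f (w) (w))))))  →  (t (g (g (u (r) (w) (f (w) (w))))) (g (g (u (r) (f (w) (w)) (f (w) (w))))))
2. (t (g (g (u (r) (w) (f (w) (w))))) (g (g (u (r) (f (w) (w)) (f (w) (w))))))  →  (t (g (g (u (r) (w) (w)))) (g (g (u (r) (f (w) (w)) (f (w) (w))))))
3. (t (g (g (u (r) (w) (w)))) (g (g (u (r) (f (w) (w)) (f (w) (w))))))  →  (t (g (g (u (r) (w) (w)))) (g (g (u (r) (w) (f (w) (w))))))
4. (t (g (g (u (r) (w) (w)))) (g (g (u (r) (w) (f (w) (w))))))  →  (t (g (g (u (r) (w) (w)))) (g (g (u (r) (w) (w)))))
normal form: (t (g (g (u (r) (w) (w)))) (g (g (u (r) (w) (w)))))


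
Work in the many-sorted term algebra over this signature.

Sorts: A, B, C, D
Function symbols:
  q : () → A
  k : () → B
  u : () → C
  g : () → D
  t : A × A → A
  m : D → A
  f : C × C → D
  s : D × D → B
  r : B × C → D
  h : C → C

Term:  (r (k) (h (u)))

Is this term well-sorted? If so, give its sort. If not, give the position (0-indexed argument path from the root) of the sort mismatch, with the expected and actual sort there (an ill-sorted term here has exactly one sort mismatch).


  (k) : B
    (u) : C
  (h (u)) : C
(r (k) (h (u))) : D

well-sorted; sort = D


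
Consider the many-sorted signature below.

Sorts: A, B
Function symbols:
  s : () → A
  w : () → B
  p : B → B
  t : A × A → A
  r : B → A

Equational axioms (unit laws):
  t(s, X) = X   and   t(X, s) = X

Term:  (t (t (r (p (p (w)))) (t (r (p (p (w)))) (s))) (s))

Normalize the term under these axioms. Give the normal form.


normal form = (t (r (p (p (w)))) (r (p (p (w)))))

1. (t (t (r (p (p (w)))) (t (r (p (p (w)))) (s))) (s))  →  (t (r (p (p (w)))) (t (r (p (p (w)))) (s)))
2. (t (r (p (p (w)))) (t (r (p (p (w)))) (s)))  →  (t (r (p (p (w)))) (r (p (p (w)))))


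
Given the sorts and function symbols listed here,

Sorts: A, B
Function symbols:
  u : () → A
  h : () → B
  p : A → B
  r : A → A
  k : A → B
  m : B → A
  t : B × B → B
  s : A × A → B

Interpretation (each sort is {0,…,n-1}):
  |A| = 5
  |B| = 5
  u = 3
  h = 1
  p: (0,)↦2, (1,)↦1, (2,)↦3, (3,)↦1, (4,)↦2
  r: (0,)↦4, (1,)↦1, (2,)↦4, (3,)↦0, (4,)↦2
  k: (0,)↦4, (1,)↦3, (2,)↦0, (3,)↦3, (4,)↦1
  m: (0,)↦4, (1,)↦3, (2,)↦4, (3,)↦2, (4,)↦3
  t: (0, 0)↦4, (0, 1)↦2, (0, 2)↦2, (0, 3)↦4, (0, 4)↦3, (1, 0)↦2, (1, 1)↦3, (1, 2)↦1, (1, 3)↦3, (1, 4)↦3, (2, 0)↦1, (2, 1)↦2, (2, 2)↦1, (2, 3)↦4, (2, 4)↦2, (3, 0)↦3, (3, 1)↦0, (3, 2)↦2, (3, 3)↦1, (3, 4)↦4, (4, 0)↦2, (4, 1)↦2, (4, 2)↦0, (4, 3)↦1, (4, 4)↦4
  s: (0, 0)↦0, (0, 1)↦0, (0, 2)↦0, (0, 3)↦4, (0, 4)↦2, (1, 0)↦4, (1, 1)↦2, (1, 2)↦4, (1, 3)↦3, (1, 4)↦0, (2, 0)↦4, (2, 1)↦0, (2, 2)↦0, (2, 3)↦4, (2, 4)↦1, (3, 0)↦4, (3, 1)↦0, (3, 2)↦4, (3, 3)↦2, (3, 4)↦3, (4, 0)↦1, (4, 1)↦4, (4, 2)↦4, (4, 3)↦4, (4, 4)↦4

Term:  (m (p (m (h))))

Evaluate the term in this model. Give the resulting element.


value = 3

  h = 1
  (m (h)) = m(1,) = 3
  (p (m (h))) = p(3,) = 1
  (m (p (m (h)))) = m(1,) = 3


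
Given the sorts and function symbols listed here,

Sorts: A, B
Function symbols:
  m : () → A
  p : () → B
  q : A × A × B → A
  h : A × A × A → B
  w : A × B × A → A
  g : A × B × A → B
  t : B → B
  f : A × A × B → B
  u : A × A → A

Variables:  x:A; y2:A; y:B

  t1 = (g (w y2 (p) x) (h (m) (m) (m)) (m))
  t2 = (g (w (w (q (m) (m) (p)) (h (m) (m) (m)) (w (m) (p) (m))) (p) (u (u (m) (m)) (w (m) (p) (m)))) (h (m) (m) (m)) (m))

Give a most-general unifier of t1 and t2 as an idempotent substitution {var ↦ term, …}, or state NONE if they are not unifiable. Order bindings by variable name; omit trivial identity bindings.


{x ↦ (u (u (m) (m)) (w (m) (p) (m))), y2 ↦ (w (q (m) (m) (p)) (h (m) (m) (m)) (w (m) (p) (m)))}


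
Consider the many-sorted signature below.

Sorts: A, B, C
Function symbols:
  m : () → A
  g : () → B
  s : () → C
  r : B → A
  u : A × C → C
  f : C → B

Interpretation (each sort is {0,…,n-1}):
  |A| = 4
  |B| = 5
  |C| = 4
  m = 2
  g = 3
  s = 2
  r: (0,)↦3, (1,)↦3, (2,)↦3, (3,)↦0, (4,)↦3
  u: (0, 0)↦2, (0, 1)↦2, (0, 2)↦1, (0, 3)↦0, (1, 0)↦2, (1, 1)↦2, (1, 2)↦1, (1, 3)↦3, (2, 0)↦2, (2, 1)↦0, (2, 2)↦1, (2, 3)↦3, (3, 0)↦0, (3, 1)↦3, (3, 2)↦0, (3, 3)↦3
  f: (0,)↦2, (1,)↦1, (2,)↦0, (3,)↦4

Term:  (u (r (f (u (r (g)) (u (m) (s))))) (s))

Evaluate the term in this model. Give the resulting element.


  g = 3
  (r (g)) = r(3,) = 0
  m = 2
  s = 2
  (u (m) (s)) = u(2, 2) = 1
  (u (r (g)) (u (m) (s))) = u(0, 1) = 2
  (f (u (r (g)) (u (m) (s)))) = f(2,) = 0
  (r (f (u (r (g)) (u (m) (s))))) = r(0,) = 3
  s = 2
  (u (r (f (u (r (g)) (u (m) (s))))) (s)) = u(3, 2) = 0

value = 0


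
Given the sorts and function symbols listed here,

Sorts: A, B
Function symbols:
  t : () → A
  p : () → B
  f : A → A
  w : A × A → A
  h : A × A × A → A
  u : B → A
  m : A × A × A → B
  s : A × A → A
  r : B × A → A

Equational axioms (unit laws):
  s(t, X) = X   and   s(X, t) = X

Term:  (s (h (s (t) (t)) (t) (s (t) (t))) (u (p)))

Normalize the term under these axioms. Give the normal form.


normal form = (s (h (t) (t) (t)) (u (p)))

1. (s (h (s (t) (t)) (t) (s (t) (t))) (u (p)))  →  (s (h (t) (t) (s (t) (t))) (u (p)))
2. (s (h (t) (t) (s (t) (t))) (u (p)))  →  (s (h (t) (t) (t)) (u (p)))


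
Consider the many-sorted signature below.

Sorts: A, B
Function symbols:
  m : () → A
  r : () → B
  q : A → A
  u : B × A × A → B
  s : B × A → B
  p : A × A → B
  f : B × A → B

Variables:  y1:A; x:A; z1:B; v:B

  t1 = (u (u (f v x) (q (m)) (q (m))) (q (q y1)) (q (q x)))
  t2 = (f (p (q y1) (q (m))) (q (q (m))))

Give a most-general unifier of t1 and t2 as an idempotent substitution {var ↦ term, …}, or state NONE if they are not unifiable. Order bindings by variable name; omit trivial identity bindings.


NONE (not unifiable)

head clash or occurs-check failure — not unifiable


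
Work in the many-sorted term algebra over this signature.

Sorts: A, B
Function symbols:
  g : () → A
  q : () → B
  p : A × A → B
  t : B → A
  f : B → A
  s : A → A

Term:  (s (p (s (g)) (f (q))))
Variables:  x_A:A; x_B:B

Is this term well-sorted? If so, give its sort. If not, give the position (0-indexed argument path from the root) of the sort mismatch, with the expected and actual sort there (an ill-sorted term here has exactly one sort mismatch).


      (g) : A
    (s (g)) : A
      (q) : B
    (f (q)) : A
  (p (s (g)) (f (q))) : B
(s (p (s (g)) (f (q)))) : ✗ arg 0 at [0] has sort B, expected A

ill-sorted at position [0]: expected A, got B


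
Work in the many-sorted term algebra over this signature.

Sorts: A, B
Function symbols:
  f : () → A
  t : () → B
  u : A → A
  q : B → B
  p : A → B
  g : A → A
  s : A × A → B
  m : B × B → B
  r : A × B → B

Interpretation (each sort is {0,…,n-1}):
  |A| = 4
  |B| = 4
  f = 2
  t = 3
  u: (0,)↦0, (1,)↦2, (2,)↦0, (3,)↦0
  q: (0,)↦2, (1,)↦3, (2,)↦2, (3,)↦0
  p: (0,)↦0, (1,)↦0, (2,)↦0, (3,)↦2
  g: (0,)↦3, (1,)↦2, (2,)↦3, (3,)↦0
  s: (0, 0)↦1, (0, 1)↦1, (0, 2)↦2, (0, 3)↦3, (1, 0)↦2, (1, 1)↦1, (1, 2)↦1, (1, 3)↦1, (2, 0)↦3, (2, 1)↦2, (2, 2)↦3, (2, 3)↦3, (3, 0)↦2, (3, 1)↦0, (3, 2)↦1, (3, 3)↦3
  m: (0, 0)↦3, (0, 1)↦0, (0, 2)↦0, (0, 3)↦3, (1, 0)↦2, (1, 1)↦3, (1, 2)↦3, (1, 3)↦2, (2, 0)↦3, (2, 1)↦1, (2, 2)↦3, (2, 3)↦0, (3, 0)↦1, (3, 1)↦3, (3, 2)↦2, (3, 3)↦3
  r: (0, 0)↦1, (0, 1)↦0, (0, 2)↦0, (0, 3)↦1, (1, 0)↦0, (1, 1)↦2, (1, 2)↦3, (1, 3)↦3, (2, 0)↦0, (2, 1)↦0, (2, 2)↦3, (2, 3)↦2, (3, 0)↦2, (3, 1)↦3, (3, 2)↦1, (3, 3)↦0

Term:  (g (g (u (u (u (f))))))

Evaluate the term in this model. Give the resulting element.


  f = 2
  (u (f)) = u(2,) = 0
  (u (u (f))) = u(0,) = 0
  (u (u (u (f)))) = u(0,) = 0
  (g (u (u (u (f))))) = g(0,) = 3
  (g (g (u (u (u (f)))))) = g(3,) = 0

value = 0


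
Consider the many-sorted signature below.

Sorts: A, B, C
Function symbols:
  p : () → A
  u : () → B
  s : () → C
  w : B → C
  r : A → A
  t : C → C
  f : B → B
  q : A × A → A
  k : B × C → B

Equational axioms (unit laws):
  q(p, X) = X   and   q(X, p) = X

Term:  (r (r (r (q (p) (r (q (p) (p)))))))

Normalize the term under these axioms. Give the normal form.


1. (r (r (r (q (p) (r (q (p) (p)))))))  →  (r (r (r (r (q (p) (p))))))
2. (r (r (r (r (q (p) (p))))))  →  (r (r (r (r (p)))))

normal form = (r (r (r (r (p)))))


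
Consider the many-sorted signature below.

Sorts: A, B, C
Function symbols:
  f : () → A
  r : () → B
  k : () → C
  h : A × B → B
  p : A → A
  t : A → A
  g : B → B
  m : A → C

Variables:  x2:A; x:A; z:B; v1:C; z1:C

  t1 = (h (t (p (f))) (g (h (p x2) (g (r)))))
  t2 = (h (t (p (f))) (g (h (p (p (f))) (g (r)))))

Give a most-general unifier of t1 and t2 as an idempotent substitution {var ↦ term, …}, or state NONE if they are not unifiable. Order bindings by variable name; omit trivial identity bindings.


{x2 ↦ (p (f))}


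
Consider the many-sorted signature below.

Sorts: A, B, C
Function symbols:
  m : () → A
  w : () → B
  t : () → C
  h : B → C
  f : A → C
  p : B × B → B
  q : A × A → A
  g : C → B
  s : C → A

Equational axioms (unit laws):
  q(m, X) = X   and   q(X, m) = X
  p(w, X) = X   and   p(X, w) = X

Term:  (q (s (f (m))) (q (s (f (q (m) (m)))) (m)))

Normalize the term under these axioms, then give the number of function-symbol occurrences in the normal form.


1. (q (s (f (m))) (q (s (f (q (m) (m)))) (m)))  →  (q (s (f (m))) (s (f (q (m) (m)))))
2. (q (s (f (m))) (s (f (q (m) (m)))))  →  (q (s (f (m))) (s (f (m))))
normal form: (q (s (f (m))) (s (f (m))))

size = 7


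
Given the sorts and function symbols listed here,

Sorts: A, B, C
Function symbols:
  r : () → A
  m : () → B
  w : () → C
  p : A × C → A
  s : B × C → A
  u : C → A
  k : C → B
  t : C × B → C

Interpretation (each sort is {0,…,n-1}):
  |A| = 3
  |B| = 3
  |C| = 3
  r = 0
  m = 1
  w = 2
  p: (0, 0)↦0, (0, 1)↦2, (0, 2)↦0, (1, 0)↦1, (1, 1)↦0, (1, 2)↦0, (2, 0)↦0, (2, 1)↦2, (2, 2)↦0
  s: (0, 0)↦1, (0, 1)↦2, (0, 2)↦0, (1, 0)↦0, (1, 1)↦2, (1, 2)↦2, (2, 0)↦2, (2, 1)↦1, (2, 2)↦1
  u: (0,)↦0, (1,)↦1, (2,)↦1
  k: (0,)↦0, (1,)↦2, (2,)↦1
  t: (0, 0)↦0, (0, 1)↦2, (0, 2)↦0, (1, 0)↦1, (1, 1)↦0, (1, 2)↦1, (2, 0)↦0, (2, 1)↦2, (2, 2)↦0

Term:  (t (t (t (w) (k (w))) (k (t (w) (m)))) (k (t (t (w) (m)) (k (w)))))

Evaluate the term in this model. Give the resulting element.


value = 2

  w = 2
  w = 2
  (k (w)) = k(2,) = 1
  (t (w) (k (w))) = t(2, 1) = 2
  w = 2
  m = 1
  (t (w) (m)) = t(2, 1) = 2
  (k (t (w) (m))) = k(2,) = 1
  (t (t (w) (k (w))) (k (t (w) (m)))) = t(2, 1) = 2
  w = 2
  m = 1
  (t (w) (m)) = t(2, 1) = 2
  w = 2
  (k (w)) = k(2,) = 1
  (t (t (w) (m)) (k (w))) = t(2, 1) = 2
  (k (t (t (w) (m)) (k (w)))) = k(2,) = 1
  (t (t (t (w) (k (w))) (k (t (w) (m)))) (k (t (t (w) (m)) (k (w))))) = t(2, 1) = 2


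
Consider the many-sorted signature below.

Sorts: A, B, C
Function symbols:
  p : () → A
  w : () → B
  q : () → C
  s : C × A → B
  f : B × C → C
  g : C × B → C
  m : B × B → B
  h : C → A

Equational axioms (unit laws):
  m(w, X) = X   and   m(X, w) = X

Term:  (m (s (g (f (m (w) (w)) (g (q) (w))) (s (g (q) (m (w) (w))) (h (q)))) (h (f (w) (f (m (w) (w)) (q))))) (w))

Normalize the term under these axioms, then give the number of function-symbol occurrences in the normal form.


1. (m (s (g (f (m (w) (w)) (g (q) (w))) (s (g (q) (m (w) (w))) (h (q)))) (h (f (w) (f (m (w) (w)) (q))))) (w))  →  (s (g (f (m (w) (w)) (g (q) (w))) (s (g (q) (m (w) (w))) (h (q)))) (h (f (w) (f (m (w) (w)) (q)))))
2. (s (g (f (m (w) (w)) (g (q) (w))) (s (g (q) (m (w) (w))) (h (q)))) (h (f (w) (f (m (w) (w)) (q)))))  →  (s (g (f (w) (g (q) (w))) (s (g (q) (m (w) (w))) (h (q)))) (h (f (w) (f (m (w) (w)) (q)))))
3. (s (g (f (w) (g (q) (w))) (s (g (q) (m (w) (w))) (h (q)))) (h (f (w) (f (m (w) (w)) (q)))))  →  (s (g (f (w) (g (q) (w))) (s (g (q) (w)) (h (q)))) (h (f (w) (f (m (w) (w)) (q)))))
4. (s (g (f (w) (g (q) (w))) (s (g (q) (w)) (h (q)))) (h (f (w) (f (m (w) (w)) (q)))))  →  (s (g (f (w) (g (q) (w))) (s (g (q) (w)) (h (q)))) (h (f (w) (f (w) (q)))))
normal form: (s (g (f (w) (g (q) (w))) (s (g (q) (w)) (h (q)))) (h (f (w) (f (w) (q)))))

size = 19


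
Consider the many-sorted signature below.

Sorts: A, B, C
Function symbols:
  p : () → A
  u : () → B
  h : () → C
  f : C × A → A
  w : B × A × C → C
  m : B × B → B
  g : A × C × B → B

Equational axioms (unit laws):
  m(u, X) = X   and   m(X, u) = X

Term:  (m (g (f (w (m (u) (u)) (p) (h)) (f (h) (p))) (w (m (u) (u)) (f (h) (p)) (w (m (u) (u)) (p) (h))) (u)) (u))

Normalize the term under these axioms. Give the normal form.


normal form = (g (f (w (u) (p) (h)) (f (h) (p))) (w (u) (f (h) (p)) (w (u) (p) (h))) (u))

1. (m (g (f (w (m (u) (u)) (p) (h)) (f (h) (p))) (w (m (u) (u)) (f (h) (p)) (w (m (u) (u)) (p) (h))) (u)) (u))  →  (g (f (w (m (u) (u)) (p) (h)) (f (h) (p))) (w (m (u) (u)) (f (h) (p)) (w (m (u) (u)) (p) (h))) (u))
2. (g (f (w (m (u) (u)) (p) (h)) (f (h) (p))) (w (m (u) (u)) (f (h) (p)) (w (m (u) (u)) (p) (h))) (u))  →  (g (f (w (u) (p) (h)) (f (h) (p))) (w (m (u) (u)) (f (h) (p)) (w (m (u) (u)) (p) (h))) (u))
3. (g (f (w (u) (p) (h)) (f (h) (p))) (w (m (u) (u)) (f (h) (p)) (w (m (u) (u)) (p) (h))) (u))  →  (g (f (w (u) (p) (h)) (f (h) (p))) (w (u) (f (h) (p)) (w (m (u) (u)) (p) (h))) (u))
4. (g (f (w (u) (p) (h)) (f (h) (p))) (w (u) (f (h) (p)) (w (m (u) (u)) (p) (h))) (u))  →  (g (f (w (u) (p) (h)) (f (h) (p))) (w (u) (f (h) (p)) (w (u) (p) (h))) (u))


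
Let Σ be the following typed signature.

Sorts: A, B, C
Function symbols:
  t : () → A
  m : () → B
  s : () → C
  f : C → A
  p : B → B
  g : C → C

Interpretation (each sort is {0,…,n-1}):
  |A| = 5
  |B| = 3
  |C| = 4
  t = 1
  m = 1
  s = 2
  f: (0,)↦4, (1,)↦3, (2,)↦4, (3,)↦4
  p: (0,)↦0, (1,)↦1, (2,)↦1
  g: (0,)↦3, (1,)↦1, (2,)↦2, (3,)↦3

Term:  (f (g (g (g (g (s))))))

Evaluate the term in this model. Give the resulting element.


  s = 2
  (g (s)) = g(2,) = 2
  (g (g (s))) = g(2,) = 2
  (g (g (g (s)))) = g(2,) = 2
  (g (g (g (g (s))))) = g(2,) = 2
  (f (g (g (g (g (s)))))) = f(2,) = 4

value = 4


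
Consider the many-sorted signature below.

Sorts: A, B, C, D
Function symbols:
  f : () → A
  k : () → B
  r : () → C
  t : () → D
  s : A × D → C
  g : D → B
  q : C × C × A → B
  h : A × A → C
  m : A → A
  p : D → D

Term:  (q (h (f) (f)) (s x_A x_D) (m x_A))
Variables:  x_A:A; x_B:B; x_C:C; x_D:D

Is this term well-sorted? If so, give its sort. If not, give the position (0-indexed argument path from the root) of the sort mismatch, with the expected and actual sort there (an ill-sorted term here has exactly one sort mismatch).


well-sorted; sort = B

    (f) : A
    (f) : A
  (h (f) (f)) : C
    x_A : A
    x_D : D
  (s x_A x_D) : C
    x_A : A
  (m x_A) : A
(q (h (f) (f)) (s x_A x_D) (m x_A)) : B


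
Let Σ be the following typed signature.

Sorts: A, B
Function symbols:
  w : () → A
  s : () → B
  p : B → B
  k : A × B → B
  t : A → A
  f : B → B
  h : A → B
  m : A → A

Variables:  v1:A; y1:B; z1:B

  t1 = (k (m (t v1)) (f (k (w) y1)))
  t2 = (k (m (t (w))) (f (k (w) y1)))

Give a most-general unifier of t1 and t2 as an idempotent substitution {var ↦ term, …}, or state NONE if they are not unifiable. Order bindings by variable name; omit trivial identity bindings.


{v1 ↦ (w)}


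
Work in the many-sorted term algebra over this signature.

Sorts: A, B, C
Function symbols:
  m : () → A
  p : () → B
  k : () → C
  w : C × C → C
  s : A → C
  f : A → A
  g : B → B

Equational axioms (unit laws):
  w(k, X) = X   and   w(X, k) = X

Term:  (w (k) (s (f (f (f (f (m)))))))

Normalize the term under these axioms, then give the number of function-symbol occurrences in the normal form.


1. (w (k) (s (f (f (f (f (m)))))))  →  (s (f (f (f (f (m))))))
normal form: (s (f (f (f (f (m))))))

size = 6


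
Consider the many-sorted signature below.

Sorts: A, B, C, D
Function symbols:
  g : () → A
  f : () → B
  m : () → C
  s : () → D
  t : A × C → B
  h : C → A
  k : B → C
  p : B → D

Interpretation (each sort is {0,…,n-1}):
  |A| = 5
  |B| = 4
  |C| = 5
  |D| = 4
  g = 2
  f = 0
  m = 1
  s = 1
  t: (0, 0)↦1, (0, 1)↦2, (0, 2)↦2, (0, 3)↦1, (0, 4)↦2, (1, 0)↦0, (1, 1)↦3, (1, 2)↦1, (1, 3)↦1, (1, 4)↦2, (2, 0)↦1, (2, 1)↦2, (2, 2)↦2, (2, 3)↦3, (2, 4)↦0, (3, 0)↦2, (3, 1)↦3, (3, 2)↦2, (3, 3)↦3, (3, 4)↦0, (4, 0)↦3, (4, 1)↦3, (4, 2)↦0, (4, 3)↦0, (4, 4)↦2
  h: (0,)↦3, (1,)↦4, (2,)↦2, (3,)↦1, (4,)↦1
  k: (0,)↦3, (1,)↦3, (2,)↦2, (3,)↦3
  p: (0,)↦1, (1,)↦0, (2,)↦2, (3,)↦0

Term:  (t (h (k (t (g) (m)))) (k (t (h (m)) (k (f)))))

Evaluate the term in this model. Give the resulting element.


  g = 2
  m = 1
  (t (g) (m)) = t(2, 1) = 2
  (k (t (g) (m))) = k(2,) = 2
  (h (k (t (g) (m)))) = h(2,) = 2
  m = 1
  (h (m)) = h(1,) = 4
  f = 0
  (k (f)) = k(0,) = 3
  (t (h (m)) (k (f))) = t(4, 3) = 0
  (k (t (h (m)) (k (f)))) = k(0,) = 3
  (t (h (k (t (g) (m)))) (k (t (h (m)) (k (f))))) = t(2, 3) = 3

value = 3


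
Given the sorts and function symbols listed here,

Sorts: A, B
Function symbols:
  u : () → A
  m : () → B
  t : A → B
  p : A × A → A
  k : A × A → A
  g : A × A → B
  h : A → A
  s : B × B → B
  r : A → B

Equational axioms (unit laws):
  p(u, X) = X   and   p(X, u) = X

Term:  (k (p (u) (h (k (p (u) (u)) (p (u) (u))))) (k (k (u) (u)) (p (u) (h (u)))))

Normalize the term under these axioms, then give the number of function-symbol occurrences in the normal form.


size = 11

1. (k (p (u) (h (k (p (u) (u)) (p (u) (u))))) (k (k (u) (u)) (p (u) (h (u)))))  →  (k (h (k (p (u) (u)) (p (u) (u)))) (k (k (u) (u)) (p (u) (h (u)))))
2. (k (h (k (p (u) (u)) (p (u) (u)))) (k (k (u) (u)) (p (u) (h (u)))))  →  (k (h (k (u) (p (u) (u)))) (k (k (u) (u)) (p (u) (h (u)))))
3. (k (h (k (u) (p (u) (u)))) (k (k (u) (u)) (p (u) (h (u)))))  →  (k (h (k (u) (u))) (k (k (u) (u)) (p (u) (h (u)))))
4. (k (h (k (u) (u))) (k (k (u) (u)) (p (u) (h (u)))))  →  (k (h (k (u) (u))) (k (k (u) (u)) (h (u))))
normal form: (k (h (k (u) (u))) (k (k (u) (u)) (h (u))))


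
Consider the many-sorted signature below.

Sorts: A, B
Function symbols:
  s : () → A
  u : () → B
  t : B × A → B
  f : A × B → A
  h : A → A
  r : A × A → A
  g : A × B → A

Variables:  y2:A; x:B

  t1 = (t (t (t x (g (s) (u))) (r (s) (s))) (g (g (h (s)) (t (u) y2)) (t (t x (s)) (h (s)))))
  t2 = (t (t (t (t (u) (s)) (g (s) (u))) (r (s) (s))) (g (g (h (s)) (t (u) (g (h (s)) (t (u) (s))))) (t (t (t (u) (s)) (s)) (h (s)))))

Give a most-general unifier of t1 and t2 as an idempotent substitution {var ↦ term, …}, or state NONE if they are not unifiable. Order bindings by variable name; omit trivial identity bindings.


{x ↦ (t (u) (s)), y2 ↦ (g (h (s)) (t (u) (s)))}


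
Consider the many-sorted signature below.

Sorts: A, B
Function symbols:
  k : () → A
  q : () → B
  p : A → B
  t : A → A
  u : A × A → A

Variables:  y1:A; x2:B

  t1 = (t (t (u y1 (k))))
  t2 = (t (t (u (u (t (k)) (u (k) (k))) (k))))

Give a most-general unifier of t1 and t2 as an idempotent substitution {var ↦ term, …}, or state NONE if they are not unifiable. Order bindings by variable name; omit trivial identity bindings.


{y1 ↦ (u (t (k)) (u (k) (k)))}


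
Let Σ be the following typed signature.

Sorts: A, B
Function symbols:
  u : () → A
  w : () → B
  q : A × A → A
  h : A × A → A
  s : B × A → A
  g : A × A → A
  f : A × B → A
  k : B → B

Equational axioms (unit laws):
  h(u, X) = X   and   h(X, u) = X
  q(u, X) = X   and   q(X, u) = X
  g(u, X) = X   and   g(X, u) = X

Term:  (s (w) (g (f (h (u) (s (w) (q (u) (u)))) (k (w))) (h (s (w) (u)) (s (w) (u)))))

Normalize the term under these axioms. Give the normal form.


1. (s (w) (g (f (h (u) (s (w) (q (u) (u)))) (k (w))) (h (s (w) (u)) (s (w) (u)))))  →  (s (w) (g (f (s (w) (q (u) (u))) (k (w))) (h (s (w) (u)) (s (w) (u)))))
2. (s (w) (g (f (s (w) (q (u) (u))) (k (w))) (h (s (w) (u)) (s (w) (u)))))  →  (s (w) (g (f (s (w) (u)) (k (w))) (h (s (w) (u)) (s (w) (u)))))

normal form = (s (w) (g (f (s (w) (u)) (k (w))) (h (s (w) (u)) (s (w) (u)))))


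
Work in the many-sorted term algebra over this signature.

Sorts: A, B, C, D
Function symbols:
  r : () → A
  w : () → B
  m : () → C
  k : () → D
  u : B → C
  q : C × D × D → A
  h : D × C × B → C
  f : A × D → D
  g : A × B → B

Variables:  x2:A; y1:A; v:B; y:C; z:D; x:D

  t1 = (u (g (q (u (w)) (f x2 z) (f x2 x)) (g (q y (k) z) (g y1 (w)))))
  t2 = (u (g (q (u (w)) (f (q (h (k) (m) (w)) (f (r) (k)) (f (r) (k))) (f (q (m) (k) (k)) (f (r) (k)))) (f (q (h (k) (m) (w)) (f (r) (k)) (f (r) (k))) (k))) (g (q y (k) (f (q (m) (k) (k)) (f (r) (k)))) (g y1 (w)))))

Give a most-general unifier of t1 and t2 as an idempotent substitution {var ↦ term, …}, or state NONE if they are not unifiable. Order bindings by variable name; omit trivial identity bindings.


{x ↦ (k), x2 ↦ (q (h (k) (m) (w)) (f (r) (k)) (f (r) (k))), z ↦ (f (q (m) (k) (k)) (f (r) (k)))}


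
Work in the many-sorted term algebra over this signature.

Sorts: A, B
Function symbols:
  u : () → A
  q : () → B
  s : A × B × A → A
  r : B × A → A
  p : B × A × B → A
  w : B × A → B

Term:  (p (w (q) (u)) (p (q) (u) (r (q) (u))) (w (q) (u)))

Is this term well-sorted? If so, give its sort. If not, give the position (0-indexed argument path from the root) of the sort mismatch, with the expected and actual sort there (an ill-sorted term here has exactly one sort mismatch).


    (q) : B
    (u) : A
  (w (q) (u)) : B
    (q) : B
    (u) : A
      (q) : B
      (u) : A
    (r (q) (u)) : A
  (p (q) (u) (r (q) (u))) : ✗ arg 2 at [1, 2] has sort A, expected B
    (q) : B
    (u) : A
  (w (q) (u)) : B

ill-sorted at position [1, 2]: expected B, got A


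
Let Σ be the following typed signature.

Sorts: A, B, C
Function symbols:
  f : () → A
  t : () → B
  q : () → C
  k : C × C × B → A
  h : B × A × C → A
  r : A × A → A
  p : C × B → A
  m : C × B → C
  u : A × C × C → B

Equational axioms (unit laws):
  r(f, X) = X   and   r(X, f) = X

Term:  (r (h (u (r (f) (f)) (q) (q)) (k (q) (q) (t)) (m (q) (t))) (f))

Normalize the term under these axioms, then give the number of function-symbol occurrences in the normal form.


1. (r (h (u (r (f) (f)) (q) (q)) (k (q) (q) (t)) (m (q) (t))) (f))  →  (h (u (r (f) (f)) (q) (q)) (k (q) (q) (t)) (m (q) (t)))
2. (h (u (r (f) (f)) (q) (q)) (k (q) (q) (t)) (m (q) (t)))  →  (h (u (f) (q) (q)) (k (q) (q) (t)) (m (q) (t)))
normal form: (h (u (f) (q) (q)) (k (q) (q) (t)) (m (q) (t)))

size = 12


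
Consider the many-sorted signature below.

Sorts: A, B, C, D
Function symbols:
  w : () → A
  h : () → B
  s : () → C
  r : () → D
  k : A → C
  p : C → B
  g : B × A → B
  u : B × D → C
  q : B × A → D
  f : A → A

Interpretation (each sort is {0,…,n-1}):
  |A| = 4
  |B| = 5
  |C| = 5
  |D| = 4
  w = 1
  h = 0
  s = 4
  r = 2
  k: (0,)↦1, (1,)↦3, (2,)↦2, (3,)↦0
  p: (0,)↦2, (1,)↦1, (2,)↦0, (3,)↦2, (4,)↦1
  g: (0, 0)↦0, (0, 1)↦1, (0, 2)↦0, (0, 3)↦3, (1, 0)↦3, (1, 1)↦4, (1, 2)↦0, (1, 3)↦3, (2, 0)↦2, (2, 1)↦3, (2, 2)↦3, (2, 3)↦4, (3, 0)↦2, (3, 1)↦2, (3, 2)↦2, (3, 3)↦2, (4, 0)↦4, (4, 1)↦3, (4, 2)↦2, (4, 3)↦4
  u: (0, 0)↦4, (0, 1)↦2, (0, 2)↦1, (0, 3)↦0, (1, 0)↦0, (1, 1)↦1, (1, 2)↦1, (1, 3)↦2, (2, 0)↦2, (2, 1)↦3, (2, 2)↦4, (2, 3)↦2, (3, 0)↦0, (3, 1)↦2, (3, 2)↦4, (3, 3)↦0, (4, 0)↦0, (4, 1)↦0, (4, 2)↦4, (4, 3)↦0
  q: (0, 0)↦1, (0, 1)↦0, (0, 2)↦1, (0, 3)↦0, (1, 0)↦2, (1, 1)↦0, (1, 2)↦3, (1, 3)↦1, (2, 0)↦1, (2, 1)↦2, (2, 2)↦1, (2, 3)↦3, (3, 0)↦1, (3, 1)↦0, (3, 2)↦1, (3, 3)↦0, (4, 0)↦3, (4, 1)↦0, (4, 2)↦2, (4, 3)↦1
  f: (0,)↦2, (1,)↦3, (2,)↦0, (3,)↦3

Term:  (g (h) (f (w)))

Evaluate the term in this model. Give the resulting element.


value = 3

  h = 0
  w = 1
  (f (w)) = f(1,) = 3
  (g (h) (f (w))) = g(0, 3) = 3


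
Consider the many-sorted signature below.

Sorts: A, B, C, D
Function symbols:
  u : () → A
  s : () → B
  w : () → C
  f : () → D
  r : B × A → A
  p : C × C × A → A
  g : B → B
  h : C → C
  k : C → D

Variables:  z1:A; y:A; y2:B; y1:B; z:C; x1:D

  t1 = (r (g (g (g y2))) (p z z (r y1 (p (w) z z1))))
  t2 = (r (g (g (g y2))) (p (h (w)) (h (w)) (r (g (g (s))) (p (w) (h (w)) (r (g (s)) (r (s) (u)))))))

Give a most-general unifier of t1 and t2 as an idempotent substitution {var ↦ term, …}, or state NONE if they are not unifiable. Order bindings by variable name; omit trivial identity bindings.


{y1 ↦ (g (g (s))), z ↦ (h (w)), z1 ↦ (r (g (s)) (r (s) (u)))}


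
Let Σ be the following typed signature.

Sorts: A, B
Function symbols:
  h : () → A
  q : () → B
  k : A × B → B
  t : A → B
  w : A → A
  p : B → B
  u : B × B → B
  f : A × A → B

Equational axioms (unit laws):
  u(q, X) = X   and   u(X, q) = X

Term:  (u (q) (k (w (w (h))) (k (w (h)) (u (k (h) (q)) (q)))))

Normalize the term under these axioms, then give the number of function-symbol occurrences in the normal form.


1. (u (q) (k (w (w (h))) (k (w (h)) (u (k (h) (q)) (q)))))  →  (k (w (w (h))) (k (w (h)) (u (k (h) (q)) (q))))
2. (k (w (w (h))) (k (w (h)) (u (k (h) (q)) (q))))  →  (k (w (w (h))) (k (w (h)) (k (h) (q))))
normal form: (k (w (w (h))) (k (w (h)) (k (h) (q))))

size = 10


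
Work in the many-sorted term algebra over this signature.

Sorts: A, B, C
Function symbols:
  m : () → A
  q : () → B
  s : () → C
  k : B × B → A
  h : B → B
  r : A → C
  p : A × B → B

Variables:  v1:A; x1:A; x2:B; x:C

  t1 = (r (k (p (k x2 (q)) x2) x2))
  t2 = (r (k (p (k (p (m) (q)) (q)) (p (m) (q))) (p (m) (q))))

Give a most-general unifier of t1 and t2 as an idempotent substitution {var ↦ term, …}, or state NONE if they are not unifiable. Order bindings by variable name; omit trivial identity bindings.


{x2 ↦ (p (m) (q))}


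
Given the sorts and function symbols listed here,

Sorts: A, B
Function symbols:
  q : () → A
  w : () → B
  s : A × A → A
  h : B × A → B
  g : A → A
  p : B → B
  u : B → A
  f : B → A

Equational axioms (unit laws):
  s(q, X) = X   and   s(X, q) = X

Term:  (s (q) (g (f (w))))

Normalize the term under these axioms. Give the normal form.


normal form = (g (f (w)))

1. (s (q) (g (f (w))))  →  (g (f (w)))


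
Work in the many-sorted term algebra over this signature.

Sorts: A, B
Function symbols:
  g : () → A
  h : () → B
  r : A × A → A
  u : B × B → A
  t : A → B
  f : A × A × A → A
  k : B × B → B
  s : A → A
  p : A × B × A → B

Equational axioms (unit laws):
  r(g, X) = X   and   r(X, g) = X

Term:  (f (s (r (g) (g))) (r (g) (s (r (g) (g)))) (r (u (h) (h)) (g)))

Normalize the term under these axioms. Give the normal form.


1. (f (s (r (g) (g))) (r (g) (s (r (g) (g)))) (r (u (h) (h)) (g)))  →  (f (s (g)) (r (g) (s (r (g) (g)))) (r (u (h) (h)) (g)))
2. (f (s (g)) (r (g) (s (r (g) (g)))) (r (u (h) (h)) (g)))  →  (f (s (g)) (s (r (g) (g))) (r (u (h) (h)) (g)))
3. (f (s (g)) (s (r (g) (g))) (r (u (h) (h)) (g)))  →  (f (s (g)) (s (g)) (r (u (h) (h)) (g)))
4. (f (s (g)) (s (g)) (r (u (h) (h)) (g)))  →  (f (s (g)) (s (g)) (u (h) (h)))

normal form = (f (s (g)) (s (g)) (u (h) (h)))


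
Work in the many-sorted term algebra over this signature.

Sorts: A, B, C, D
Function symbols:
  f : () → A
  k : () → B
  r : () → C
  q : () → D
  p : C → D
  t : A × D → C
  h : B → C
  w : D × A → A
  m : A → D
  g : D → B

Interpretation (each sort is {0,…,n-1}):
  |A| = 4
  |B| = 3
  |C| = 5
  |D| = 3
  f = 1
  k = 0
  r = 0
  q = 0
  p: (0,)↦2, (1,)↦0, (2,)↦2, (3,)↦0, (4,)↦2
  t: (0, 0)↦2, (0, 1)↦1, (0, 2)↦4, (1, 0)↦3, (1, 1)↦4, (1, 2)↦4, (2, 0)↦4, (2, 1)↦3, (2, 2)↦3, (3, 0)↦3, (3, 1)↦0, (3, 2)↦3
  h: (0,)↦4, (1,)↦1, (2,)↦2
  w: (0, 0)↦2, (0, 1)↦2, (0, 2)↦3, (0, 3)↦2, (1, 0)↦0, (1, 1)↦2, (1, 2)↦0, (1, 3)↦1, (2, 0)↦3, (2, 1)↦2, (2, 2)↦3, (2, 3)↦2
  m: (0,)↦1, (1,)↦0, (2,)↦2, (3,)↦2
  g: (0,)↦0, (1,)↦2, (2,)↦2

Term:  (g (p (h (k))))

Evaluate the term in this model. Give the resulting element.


value = 2

  k = 0
  (h (k)) = h(0,) = 4
  (p (h (k))) = p(4,) = 2
  (g (p (h (k)))) = g(2,) = 2


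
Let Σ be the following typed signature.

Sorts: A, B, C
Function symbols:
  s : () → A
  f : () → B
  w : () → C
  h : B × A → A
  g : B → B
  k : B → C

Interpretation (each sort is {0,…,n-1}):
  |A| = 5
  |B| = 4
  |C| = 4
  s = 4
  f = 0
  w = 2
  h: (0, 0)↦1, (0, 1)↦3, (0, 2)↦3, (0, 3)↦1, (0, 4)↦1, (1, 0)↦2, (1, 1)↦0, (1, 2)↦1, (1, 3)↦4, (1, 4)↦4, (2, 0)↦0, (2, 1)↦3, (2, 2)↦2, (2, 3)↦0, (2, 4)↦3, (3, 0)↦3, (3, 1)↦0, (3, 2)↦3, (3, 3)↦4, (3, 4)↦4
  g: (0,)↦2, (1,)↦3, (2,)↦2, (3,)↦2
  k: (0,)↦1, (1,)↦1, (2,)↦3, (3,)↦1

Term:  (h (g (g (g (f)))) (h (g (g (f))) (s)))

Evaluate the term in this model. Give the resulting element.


value = 0

  f = 0
  (g (f)) = g(0,) = 2
  (g (g (f))) = g(2,) = 2
  (g (g (g (f)))) = g(2,) = 2
  f = 0
  (g (f)) = g(0,) = 2
  (g (g (f))) = g(2,) = 2
  s = 4
  (h (g (g (f))) (s)) = h(2, 4) = 3
  (h (g (g (g (f)))) (h (g (g (f))) (s))) = h(2, 3) = 0


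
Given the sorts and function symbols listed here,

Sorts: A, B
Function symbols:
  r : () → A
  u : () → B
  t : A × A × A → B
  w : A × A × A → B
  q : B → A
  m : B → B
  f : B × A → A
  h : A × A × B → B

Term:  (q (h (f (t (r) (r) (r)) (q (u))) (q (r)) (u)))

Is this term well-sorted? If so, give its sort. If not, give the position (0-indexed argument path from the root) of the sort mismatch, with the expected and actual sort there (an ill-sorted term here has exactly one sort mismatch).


ill-sorted at position [0, 1, 0]: expected B, got A

        (r) : A
        (r) : A
        (r) : A
      (t (r) (r) (r)) : B
        (u) : B
      (q (u)) : A
    (f (t (r) (r) (r)) (q (u))) : A
      (r) : A
    (q (r)) : ✗ arg 0 at [0, 1, 0] has sort A, expected B
    (u) : B
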